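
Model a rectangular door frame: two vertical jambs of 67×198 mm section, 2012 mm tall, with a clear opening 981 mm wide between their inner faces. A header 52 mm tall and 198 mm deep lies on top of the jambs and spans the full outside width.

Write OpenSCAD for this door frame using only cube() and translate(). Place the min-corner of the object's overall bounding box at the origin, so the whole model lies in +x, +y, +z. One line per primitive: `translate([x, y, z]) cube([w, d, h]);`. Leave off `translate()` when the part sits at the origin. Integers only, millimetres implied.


cube([67, 198, 2012]);
translate([1048, 0, 0]) cube([67, 198, 2012]);
translate([0, 0, 2012]) cube([1115, 198, 52]);


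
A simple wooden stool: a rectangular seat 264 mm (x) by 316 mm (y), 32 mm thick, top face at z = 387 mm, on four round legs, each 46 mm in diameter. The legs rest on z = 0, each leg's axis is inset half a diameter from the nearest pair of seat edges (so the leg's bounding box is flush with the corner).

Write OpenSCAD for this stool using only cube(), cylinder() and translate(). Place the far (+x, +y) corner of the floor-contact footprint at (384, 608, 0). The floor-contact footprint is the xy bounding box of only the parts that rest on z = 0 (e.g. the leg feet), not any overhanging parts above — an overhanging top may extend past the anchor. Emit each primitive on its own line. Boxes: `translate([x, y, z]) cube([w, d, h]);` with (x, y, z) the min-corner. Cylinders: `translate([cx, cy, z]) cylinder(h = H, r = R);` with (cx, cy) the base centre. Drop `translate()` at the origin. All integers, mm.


translate([120, 292, 355]) cube([264, 316, 32]);
translate([143, 315, 0]) cylinder(h = 355, r = 23);
translate([361, 315, 0]) cylinder(h = 355, r = 23);
translate([143, 585, 0]) cylinder(h = 355, r = 23);
translate([361, 585, 0]) cylinder(h = 355, r = 23);


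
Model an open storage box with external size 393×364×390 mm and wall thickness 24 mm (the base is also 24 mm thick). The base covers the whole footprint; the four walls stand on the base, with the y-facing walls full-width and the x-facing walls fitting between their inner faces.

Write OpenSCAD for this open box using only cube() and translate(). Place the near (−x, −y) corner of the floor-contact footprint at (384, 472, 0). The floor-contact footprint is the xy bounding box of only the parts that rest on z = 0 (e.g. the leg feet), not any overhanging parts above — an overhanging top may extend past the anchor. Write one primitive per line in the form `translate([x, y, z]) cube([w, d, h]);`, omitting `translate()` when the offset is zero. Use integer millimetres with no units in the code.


translate([384, 472, 0]) cube([393, 364, 24]);
translate([384, 472, 24]) cube([393, 24, 366]);
translate([384, 812, 24]) cube([393, 24, 366]);
translate([384, 496, 24]) cube([24, 316, 366]);
translate([753, 496, 24]) cube([24, 316, 366]);


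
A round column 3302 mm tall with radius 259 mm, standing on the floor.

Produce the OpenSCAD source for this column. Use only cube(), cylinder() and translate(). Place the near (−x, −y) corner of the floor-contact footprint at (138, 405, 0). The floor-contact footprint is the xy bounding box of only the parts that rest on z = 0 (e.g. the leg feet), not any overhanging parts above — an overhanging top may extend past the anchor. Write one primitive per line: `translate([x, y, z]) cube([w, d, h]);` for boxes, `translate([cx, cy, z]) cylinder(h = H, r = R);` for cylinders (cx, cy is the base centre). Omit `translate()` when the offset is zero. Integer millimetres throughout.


translate([397, 664, 0]) cylinder(h = 3302, r = 259);


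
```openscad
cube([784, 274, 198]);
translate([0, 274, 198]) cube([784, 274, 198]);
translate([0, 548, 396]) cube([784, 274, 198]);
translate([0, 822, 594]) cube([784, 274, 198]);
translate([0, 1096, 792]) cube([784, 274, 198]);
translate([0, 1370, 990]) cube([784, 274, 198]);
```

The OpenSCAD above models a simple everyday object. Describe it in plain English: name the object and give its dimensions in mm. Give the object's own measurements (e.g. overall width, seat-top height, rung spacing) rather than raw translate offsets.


A straight staircase of 6 solid steps. Each step is 784 mm wide (x), 274 mm deep (y, the going) and 198 mm tall (the rise). The first step rests on the floor; each subsequent step sits one going further in +y and one rise higher in +z, directly behind and above the previous step with no overlap.


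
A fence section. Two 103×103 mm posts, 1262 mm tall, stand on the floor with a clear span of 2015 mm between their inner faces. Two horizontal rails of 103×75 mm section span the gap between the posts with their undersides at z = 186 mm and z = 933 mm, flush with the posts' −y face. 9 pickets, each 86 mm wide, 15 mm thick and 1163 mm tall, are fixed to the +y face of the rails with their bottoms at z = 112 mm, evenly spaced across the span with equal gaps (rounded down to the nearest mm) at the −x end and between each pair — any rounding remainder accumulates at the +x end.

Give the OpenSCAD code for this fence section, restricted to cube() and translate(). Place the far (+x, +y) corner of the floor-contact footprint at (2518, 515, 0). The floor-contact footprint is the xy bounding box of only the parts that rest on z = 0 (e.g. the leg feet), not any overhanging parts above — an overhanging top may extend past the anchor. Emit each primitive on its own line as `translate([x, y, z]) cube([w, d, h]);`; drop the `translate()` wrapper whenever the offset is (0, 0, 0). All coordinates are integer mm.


translate([297, 412, 0]) cube([103, 103, 1262]);
translate([2415, 412, 0]) cube([103, 103, 1262]);
translate([400, 412, 186]) cube([2015, 103, 75]);
translate([400, 412, 933]) cube([2015, 103, 75]);
translate([524, 515, 112]) cube([86, 15, 1163]);
translate([734, 515, 112]) cube([86, 15, 1163]);
translate([944, 515, 112]) cube([86, 15, 1163]);
translate([1154, 515, 112]) cube([86, 15, 1163]);
translate([1364, 515, 112]) cube([86, 15, 1163]);
translate([1574, 515, 112]) cube([86, 15, 1163]);
translate([1784, 515, 112]) cube([86, 15, 1163]);
translate([1994, 515, 112]) cube([86, 15, 1163]);
translate([2204, 515, 112]) cube([86, 15, 1163]);


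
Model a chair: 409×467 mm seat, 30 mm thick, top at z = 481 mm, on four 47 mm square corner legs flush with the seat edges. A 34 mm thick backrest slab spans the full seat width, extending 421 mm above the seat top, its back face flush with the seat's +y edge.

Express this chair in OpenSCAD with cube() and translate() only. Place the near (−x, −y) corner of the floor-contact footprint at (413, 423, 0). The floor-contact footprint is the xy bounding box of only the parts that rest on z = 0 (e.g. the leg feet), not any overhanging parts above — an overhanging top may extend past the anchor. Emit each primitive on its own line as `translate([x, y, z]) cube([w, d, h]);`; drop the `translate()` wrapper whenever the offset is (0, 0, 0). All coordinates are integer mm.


translate([413, 423, 451]) cube([409, 467, 30]);
translate([413, 423, 0]) cube([47, 47, 451]);
translate([775, 423, 0]) cube([47, 47, 451]);
translate([413, 843, 0]) cube([47, 47, 451]);
translate([775, 843, 0]) cube([47, 47, 451]);
translate([413, 856, 481]) cube([409, 34, 421]);


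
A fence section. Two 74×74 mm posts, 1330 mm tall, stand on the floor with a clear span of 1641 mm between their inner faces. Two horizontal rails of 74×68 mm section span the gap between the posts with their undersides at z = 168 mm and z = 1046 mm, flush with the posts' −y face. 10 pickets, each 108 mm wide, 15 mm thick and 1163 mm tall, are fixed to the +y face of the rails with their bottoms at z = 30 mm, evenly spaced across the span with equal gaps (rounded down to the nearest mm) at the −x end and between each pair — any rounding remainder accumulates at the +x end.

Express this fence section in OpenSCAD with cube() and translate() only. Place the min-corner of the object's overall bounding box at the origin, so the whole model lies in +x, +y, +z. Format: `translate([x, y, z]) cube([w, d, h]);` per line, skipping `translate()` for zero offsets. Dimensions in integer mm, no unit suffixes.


cube([74, 74, 1330]);
translate([1715, 0, 0]) cube([74, 74, 1330]);
translate([74, 0, 168]) cube([1641, 74, 68]);
translate([74, 0, 1046]) cube([1641, 74, 68]);
translate([125, 74, 30]) cube([108, 15, 1163]);
translate([284, 74, 30]) cube([108, 15, 1163]);
translate([443, 74, 30]) cube([108, 15, 1163]);
translate([602, 74, 30]) cube([108, 15, 1163]);
translate([761, 74, 30]) cube([108, 15, 1163]);
translate([920, 74, 30]) cube([108, 15, 1163]);
translate([1079, 74, 30]) cube([108, 15, 1163]);
translate([1238, 74, 30]) cube([108, 15, 1163]);
translate([1397, 74, 30]) cube([108, 15, 1163]);
translate([1556, 74, 30]) cube([108, 15, 1163]);


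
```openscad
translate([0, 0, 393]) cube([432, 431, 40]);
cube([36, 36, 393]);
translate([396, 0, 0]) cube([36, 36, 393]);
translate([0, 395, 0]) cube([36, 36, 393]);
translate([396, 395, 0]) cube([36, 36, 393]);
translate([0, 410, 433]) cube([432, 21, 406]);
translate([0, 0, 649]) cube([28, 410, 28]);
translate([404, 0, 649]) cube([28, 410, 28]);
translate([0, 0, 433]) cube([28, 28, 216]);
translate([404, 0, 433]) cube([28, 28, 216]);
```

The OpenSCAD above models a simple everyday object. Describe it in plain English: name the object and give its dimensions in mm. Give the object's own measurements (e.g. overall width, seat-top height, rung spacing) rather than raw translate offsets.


A chair. The seat is a 432×431×40 mm slab with its top at z = 433 mm, on four 36×36 mm corner legs (flush with the seat edges, standing on z = 0). A flat backrest 21 mm thick, 406 mm tall, spans the full seat width and rises from the seat top along its +y edge, rear face flush with the rear of the seat. Two armrests of 28×28 mm section run along each side from the seat's front edge to the front of the backrest, top faces 244 mm above the seat top and outer faces flush with the seat's x-edges; a 28×28 mm post under the front of each armrest stands on the seat at the front corner.


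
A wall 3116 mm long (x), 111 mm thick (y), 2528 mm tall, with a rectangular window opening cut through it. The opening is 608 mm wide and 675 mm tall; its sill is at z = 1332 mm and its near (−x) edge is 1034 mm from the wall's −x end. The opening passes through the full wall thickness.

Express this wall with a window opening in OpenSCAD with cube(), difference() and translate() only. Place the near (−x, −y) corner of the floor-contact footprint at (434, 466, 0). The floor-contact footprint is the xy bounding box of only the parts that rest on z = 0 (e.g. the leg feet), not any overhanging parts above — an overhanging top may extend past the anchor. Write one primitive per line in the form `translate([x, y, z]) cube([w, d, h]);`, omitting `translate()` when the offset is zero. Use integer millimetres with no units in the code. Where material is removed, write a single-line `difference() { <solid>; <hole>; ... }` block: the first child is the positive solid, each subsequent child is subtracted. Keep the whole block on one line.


difference() { translate([434, 466, 0]) cube([3116, 111, 2528]); translate([1468, 466, 1332]) cube([608, 111, 675]); }


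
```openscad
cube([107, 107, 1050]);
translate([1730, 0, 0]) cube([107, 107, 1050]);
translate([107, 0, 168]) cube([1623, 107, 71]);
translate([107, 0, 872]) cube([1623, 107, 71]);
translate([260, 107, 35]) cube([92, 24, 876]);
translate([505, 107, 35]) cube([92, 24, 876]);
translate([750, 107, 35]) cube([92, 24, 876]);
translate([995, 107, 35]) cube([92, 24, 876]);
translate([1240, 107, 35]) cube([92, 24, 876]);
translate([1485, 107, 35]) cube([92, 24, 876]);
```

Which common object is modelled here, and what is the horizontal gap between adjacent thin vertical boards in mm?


A fence section. The picket gap is 153 mm.

Two posts, two rails, 6 pickets — a fence section. Span 1623 mm holds 6 pickets of 92 mm with 7 equal gaps: ⌊(1623 − 6·92) / 7⌋ = 153 mm.


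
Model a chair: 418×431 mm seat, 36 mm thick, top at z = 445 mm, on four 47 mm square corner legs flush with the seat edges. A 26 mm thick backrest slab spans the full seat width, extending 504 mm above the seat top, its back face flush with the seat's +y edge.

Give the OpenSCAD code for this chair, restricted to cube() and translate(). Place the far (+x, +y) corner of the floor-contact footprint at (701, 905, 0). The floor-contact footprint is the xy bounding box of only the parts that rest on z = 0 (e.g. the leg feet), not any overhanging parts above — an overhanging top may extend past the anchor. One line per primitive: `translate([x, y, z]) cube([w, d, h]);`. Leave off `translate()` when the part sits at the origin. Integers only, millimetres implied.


// leg_h = 445 - 36 = 409
translate([283, 474, 409]) cube([418, 431, 36]);
translate([283, 474, 0]) cube([47, 47, 409]);
translate([654, 474, 0]) cube([47, 47, 409]);
translate([283, 858, 0]) cube([47, 47, 409]);
translate([654, 858, 0]) cube([47, 47, 409]);
translate([283, 879, 445]) cube([418, 26, 504]);


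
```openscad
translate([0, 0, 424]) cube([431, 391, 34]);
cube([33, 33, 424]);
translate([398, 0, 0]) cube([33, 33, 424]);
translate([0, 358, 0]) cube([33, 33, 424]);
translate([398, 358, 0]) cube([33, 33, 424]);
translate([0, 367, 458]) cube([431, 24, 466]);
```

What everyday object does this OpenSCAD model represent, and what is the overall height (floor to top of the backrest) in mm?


A chair. The overall height is 924 mm.

A slab on four corner posts with a tall panel at the back — a chair. The seat slab sits at z = 424 with thickness 34, and the 466 mm backrest starts at the seat top, so the overall height is 424 + 34 + 466 = 924 mm.


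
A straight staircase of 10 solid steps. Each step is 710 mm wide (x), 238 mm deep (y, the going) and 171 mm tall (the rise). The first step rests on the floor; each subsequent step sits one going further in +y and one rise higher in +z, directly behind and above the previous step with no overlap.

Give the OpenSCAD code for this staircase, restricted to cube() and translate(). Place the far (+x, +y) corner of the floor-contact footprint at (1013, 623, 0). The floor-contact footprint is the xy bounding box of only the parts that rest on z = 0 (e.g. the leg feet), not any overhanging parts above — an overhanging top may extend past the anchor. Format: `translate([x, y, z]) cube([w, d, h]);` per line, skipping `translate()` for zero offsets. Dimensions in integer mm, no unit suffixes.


translate([303, 385, 0]) cube([710, 238, 171]);
translate([303, 623, 171]) cube([710, 238, 171]);
translate([303, 861, 342]) cube([710, 238, 171]);
translate([303, 1099, 513]) cube([710, 238, 171]);
translate([303, 1337, 684]) cube([710, 238, 171]);
translate([303, 1575, 855]) cube([710, 238, 171]);
translate([303, 1813, 1026]) cube([710, 238, 171]);
translate([303, 2051, 1197]) cube([710, 238, 171]);
translate([303, 2289, 1368]) cube([710, 238, 171]);
translate([303, 2527, 1539]) cube([710, 238, 171]);


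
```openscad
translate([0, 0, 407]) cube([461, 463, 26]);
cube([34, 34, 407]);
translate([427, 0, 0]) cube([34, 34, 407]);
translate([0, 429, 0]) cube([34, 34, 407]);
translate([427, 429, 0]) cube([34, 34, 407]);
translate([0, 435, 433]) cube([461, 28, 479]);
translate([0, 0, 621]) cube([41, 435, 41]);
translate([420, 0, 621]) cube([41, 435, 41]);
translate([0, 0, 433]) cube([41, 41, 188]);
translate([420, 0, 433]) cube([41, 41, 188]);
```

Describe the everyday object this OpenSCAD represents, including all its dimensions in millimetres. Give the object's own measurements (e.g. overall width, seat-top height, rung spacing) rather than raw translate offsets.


A chair. The seat is a 461×463×26 mm slab with its top at z = 433 mm, on four 34×34 mm corner legs (flush with the seat edges, standing on z = 0). A flat backrest 28 mm thick, 479 mm tall, spans the full seat width and rises from the seat top along its +y edge, rear face flush with the rear of the seat. Two armrests of 41×41 mm section run along each side from the seat's front edge to the front of the backrest, top faces 229 mm above the seat top and outer faces flush with the seat's x-edges; a 41×41 mm post under the front of each armrest stands on the seat at the front corner.


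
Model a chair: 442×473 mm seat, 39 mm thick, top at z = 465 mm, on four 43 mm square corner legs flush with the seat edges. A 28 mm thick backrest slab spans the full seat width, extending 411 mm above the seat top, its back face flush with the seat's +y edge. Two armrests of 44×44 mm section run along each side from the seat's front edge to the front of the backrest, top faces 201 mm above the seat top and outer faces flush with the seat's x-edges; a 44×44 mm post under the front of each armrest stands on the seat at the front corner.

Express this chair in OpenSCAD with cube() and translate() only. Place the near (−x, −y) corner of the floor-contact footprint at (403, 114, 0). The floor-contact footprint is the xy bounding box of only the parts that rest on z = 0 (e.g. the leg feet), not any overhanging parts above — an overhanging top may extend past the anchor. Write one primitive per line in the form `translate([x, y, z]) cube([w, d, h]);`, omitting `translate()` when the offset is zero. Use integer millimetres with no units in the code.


translate([403, 114, 426]) cube([442, 473, 39]);
translate([403, 114, 0]) cube([43, 43, 426]);
translate([802, 114, 0]) cube([43, 43, 426]);
translate([403, 544, 0]) cube([43, 43, 426]);
translate([802, 544, 0]) cube([43, 43, 426]);
translate([403, 559, 465]) cube([442, 28, 411]);
translate([403, 114, 622]) cube([44, 445, 44]);
translate([801, 114, 622]) cube([44, 445, 44]);
translate([403, 114, 465]) cube([44, 44, 157]);
translate([801, 114, 465]) cube([44, 44, 157]);


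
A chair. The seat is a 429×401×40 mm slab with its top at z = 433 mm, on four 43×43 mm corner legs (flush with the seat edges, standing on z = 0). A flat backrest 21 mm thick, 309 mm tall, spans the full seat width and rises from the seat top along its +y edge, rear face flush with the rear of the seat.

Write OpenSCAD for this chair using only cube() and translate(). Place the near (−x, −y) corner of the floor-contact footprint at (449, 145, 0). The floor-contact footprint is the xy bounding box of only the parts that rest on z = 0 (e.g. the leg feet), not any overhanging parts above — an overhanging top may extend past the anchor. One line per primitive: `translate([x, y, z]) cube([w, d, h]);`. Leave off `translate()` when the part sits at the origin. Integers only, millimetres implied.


translate([449, 145, 393]) cube([429, 401, 40]);
translate([449, 145, 0]) cube([43, 43, 393]);
translate([835, 145, 0]) cube([43, 43, 393]);
translate([449, 503, 0]) cube([43, 43, 393]);
translate([835, 503, 0]) cube([43, 43, 393]);
translate([449, 525, 433]) cube([429, 21, 309]);


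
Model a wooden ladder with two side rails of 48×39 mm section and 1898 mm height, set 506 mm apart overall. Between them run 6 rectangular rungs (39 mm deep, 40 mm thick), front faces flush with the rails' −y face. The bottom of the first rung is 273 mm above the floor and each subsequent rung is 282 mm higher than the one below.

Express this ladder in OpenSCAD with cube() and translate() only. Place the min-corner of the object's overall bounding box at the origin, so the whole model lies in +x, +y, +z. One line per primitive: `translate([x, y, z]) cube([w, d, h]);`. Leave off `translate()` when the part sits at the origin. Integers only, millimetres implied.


cube([48, 39, 1898]);
translate([458, 0, 0]) cube([48, 39, 1898]);
translate([48, 0, 273]) cube([410, 39, 40]);
translate([48, 0, 555]) cube([410, 39, 40]);
translate([48, 0, 837]) cube([410, 39, 40]);
translate([48, 0, 1119]) cube([410, 39, 40]);
translate([48, 0, 1401]) cube([410, 39, 40]);
translate([48, 0, 1683]) cube([410, 39, 40]);


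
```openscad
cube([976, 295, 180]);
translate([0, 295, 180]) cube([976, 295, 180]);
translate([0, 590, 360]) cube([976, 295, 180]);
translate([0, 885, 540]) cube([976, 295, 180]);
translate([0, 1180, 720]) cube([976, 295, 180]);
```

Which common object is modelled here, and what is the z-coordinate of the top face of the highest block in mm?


A staircase. The total rise is 900 mm.

5 identical blocks, each offset up and back from the previous — a staircase. Each step is 180 mm tall and there are 5 of them, so the total rise is 5 × 180 = 900 mm.


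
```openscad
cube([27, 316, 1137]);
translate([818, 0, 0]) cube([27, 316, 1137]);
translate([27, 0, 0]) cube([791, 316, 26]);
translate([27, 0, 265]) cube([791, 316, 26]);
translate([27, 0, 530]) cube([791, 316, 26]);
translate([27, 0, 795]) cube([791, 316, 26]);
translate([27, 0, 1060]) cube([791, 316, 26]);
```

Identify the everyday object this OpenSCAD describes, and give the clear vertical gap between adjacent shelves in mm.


A bookshelf. The clear shelf gap is 239 mm.

Two tall side panels with 5 horizontal boards between them — a bookshelf. The first two shelf undersides are at z = 0 and z = 265; with shelf thickness 26, the clear gap is 265 − 0 − 26 = 239 mm.


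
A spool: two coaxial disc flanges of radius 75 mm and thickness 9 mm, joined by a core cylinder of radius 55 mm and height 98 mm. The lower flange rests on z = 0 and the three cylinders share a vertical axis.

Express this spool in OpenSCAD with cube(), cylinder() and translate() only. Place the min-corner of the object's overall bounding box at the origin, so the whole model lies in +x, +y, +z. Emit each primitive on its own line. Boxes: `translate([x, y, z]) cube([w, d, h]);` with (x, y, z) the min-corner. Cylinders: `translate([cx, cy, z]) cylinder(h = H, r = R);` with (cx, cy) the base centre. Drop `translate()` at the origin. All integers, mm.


translate([75, 75, 0]) cylinder(h = 9, r = 75);
translate([75, 75, 9]) cylinder(h = 98, r = 55);
translate([75, 75, 107]) cylinder(h = 9, r = 75);


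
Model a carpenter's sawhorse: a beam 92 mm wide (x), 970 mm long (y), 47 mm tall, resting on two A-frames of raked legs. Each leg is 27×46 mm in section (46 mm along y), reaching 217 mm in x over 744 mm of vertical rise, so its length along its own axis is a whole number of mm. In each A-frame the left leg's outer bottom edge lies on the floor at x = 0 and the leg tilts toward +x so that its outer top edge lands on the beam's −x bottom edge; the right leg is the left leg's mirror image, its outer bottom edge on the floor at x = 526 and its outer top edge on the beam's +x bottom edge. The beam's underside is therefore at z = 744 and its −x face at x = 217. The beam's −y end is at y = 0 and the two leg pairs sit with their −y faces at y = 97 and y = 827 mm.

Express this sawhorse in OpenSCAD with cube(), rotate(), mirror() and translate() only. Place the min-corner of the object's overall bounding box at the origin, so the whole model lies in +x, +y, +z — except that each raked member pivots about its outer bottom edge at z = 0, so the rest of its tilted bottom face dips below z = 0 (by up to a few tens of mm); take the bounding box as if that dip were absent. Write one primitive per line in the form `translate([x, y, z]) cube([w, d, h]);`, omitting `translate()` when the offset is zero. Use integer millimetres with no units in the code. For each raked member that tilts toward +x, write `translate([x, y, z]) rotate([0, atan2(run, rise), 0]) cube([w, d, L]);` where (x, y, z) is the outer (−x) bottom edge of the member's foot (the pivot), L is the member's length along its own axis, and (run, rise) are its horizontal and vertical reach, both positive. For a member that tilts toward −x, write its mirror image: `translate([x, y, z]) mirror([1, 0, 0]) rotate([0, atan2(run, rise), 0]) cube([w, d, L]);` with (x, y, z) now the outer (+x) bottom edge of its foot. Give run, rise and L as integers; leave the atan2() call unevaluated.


// leg length = √(217² + 744²) = 775
// right-leg outer foot x = 2·217 + 92 = 526
// beam min-corner = (217, 0, 744)
translate([217, 0, 744]) cube([92, 970, 47]);
translate([0, 97, 0]) rotate([0, atan2(217, 744), 0]) cube([27, 46, 775]);
translate([526, 97, 0]) mirror([1, 0, 0]) rotate([0, atan2(217, 744), 0]) cube([27, 46, 775]);
translate([0, 827, 0]) rotate([0, atan2(217, 744), 0]) cube([27, 46, 775]);
translate([526, 827, 0]) mirror([1, 0, 0]) rotate([0, atan2(217, 744), 0]) cube([27, 46, 775]);


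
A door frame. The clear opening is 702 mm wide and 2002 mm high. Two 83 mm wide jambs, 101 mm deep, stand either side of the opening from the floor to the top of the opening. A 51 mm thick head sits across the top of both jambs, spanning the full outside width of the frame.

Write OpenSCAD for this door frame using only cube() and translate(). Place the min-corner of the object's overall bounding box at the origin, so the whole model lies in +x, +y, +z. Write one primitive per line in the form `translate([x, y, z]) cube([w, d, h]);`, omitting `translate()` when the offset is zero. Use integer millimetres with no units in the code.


cube([83, 101, 2002]);
translate([785, 0, 0]) cube([83, 101, 2002]);
translate([0, 0, 2002]) cube([868, 101, 51]);


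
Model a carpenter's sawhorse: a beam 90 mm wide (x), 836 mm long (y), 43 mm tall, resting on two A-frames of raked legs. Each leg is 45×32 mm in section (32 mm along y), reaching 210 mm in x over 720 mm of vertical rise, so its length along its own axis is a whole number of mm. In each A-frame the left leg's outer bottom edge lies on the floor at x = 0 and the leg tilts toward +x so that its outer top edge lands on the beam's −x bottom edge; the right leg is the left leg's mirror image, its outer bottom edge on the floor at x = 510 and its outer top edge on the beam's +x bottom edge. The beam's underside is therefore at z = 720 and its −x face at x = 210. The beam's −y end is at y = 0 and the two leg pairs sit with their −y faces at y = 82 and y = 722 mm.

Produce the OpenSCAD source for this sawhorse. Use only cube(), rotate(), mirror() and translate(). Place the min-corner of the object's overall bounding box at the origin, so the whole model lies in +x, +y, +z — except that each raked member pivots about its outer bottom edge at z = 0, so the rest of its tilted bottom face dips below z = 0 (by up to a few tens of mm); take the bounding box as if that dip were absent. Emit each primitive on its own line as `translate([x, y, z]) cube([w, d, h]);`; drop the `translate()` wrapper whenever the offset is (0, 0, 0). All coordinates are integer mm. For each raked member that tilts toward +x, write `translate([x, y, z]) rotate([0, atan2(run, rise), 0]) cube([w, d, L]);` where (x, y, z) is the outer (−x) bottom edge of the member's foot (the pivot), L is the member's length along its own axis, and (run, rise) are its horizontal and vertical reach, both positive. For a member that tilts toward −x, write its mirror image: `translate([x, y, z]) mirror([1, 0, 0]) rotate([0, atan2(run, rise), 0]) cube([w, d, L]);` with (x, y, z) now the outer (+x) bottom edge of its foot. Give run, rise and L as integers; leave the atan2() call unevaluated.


translate([210, 0, 720]) cube([90, 836, 43]);
translate([0, 82, 0]) rotate([0, atan2(210, 720), 0]) cube([45, 32, 750]);
translate([510, 82, 0]) mirror([1, 0, 0]) rotate([0, atan2(210, 720), 0]) cube([45, 32, 750]);
translate([0, 722, 0]) rotate([0, atan2(210, 720), 0]) cube([45, 32, 750]);
translate([510, 722, 0]) mirror([1, 0, 0]) rotate([0, atan2(210, 720), 0]) cube([45, 32, 750]);


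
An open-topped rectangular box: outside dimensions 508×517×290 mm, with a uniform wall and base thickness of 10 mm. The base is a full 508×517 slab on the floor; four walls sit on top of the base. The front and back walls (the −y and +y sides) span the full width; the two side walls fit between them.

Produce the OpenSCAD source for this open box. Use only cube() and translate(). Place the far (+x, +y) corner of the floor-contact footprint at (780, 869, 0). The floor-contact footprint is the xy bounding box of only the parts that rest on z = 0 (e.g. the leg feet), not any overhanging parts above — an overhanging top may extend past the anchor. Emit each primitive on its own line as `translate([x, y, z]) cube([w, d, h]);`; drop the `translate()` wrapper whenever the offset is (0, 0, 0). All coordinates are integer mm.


translate([272, 352, 0]) cube([508, 517, 10]);
translate([272, 352, 10]) cube([508, 10, 280]);
translate([272, 859, 10]) cube([508, 10, 280]);
translate([272, 362, 10]) cube([10, 497, 280]);
translate([770, 362, 10]) cube([10, 497, 280]);


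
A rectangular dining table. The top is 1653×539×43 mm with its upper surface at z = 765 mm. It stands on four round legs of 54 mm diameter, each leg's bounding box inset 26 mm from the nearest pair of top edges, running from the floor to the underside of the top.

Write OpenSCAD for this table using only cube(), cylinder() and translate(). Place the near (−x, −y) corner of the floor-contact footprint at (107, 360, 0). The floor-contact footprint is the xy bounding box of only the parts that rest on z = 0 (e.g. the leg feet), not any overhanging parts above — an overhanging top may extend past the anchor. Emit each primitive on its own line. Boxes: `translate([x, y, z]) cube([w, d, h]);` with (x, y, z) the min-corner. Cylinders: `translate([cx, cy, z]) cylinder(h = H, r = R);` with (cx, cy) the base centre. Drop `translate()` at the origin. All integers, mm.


translate([81, 334, 722]) cube([1653, 539, 43]);
translate([134, 387, 0]) cylinder(h = 722, r = 27);
translate([1681, 387, 0]) cylinder(h = 722, r = 27);
translate([134, 820, 0]) cylinder(h = 722, r = 27);
translate([1681, 820, 0]) cylinder(h = 722, r = 27);


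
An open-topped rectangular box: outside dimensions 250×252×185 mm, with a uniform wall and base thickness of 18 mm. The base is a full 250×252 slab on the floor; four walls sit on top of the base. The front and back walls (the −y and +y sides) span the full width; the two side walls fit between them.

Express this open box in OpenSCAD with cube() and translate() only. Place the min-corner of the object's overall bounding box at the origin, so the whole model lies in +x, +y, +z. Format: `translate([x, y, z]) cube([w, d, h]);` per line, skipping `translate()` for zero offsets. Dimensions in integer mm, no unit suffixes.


cube([250, 252, 18]);
translate([0, 0, 18]) cube([250, 18, 167]);
translate([0, 234, 18]) cube([250, 18, 167]);
translate([0, 18, 18]) cube([18, 216, 167]);
translate([232, 18, 18]) cube([18, 216, 167]);


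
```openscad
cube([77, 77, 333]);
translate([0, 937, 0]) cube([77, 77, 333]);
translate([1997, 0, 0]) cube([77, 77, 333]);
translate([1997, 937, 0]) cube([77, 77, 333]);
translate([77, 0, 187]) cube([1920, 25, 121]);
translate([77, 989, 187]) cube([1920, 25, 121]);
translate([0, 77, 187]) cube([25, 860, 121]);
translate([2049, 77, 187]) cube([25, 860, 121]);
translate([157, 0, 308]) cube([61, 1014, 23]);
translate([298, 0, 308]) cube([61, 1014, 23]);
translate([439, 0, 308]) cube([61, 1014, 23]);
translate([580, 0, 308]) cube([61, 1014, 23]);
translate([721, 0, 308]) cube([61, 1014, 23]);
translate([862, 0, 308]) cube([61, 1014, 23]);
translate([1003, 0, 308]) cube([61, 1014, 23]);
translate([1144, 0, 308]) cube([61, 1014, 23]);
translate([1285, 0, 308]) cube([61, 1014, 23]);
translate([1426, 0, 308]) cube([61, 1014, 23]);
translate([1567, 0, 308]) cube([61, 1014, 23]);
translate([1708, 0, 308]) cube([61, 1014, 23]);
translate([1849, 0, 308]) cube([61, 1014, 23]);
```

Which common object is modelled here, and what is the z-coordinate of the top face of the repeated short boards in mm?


A bed frame. The slat-top height is 331 mm.

Four posts, four rails, and a row of slats — a bed frame. Slats sit on the rails at z = 187 + 121 = 308; with slat thickness 23, the top is 331 mm.


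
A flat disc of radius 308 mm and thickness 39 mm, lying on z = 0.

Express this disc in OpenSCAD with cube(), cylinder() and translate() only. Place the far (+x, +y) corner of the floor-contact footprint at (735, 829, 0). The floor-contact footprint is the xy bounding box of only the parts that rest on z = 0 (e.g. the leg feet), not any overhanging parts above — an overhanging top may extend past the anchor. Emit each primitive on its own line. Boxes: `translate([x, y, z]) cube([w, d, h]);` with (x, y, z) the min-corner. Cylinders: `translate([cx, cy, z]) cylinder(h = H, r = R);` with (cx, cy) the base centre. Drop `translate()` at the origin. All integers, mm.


translate([427, 521, 0]) cylinder(h = 39, r = 308);


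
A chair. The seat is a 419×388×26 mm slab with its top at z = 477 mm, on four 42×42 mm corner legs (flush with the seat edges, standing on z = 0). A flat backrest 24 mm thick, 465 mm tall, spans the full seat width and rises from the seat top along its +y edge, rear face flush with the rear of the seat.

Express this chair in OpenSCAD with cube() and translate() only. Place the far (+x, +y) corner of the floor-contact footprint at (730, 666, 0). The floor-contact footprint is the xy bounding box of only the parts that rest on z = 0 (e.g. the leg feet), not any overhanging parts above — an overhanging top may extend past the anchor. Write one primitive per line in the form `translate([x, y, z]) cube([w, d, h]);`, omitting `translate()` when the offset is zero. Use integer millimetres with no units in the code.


// leg_h = 477 - 26 = 451
translate([311, 278, 451]) cube([419, 388, 26]);
translate([311, 278, 0]) cube([42, 42, 451]);
translate([688, 278, 0]) cube([42, 42, 451]);
translate([311, 624, 0]) cube([42, 42, 451]);
translate([688, 624, 0]) cube([42, 42, 451]);
translate([311, 642, 477]) cube([419, 24, 465]);


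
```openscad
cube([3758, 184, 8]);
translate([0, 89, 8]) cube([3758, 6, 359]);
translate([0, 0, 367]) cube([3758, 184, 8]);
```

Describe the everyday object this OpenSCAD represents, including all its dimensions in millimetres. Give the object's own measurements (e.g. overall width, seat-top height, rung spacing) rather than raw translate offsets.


An I-beam lying along x, 3758 mm long. Overall section height 375 mm. Two flanges 184 mm wide (y) and 8 mm thick, one on the floor and one at the top; a web 6 mm thick runs between them, centred on the flange width.


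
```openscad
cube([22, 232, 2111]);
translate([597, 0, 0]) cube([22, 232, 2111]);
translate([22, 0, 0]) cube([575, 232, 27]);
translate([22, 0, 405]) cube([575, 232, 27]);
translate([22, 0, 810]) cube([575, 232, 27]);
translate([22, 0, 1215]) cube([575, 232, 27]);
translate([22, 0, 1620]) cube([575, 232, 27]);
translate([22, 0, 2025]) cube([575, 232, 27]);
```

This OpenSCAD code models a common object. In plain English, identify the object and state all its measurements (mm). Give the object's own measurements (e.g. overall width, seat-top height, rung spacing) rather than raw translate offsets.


An open bookshelf. Two side panels, each 22 mm thick, 232 mm deep and 2111 mm tall, stand 619 mm apart (outside-to-outside). Between them sit 6 shelves, each 27 mm thick and 232 mm deep, spanning the full gap between the sides. The bottom shelf rests on the floor (its underside at z = 0) and the clear gap between one shelf's top and the next shelf's underside is 378 mm.


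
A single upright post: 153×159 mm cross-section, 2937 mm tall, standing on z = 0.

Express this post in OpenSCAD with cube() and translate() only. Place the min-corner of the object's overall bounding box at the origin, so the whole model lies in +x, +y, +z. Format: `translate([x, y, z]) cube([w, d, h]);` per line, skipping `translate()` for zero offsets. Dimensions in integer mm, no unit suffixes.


cube([153, 159, 2937]);


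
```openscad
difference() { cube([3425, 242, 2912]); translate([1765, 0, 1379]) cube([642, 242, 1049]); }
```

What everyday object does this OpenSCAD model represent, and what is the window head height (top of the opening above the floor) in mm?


A wall with a window opening. The window head height is 2428 mm.

A wall with a rectangular opening subtracted — a window. Sill at z = 1379, opening 1049 mm tall, so the head is at 1379 + 1049 = 2428 mm.


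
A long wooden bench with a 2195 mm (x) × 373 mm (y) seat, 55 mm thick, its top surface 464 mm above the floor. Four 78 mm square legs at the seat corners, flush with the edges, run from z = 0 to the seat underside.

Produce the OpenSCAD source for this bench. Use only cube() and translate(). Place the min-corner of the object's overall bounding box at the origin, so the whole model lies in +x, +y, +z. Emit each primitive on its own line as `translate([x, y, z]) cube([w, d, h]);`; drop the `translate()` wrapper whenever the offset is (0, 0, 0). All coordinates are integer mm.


// leg_h = 464 − 55 = 409
translate([0, 0, 409]) cube([2195, 373, 55]);
cube([78, 78, 409]);
translate([0, 295, 0]) cube([78, 78, 409]);
translate([2117, 0, 0]) cube([78, 78, 409]);
translate([2117, 295, 0]) cube([78, 78, 409]);


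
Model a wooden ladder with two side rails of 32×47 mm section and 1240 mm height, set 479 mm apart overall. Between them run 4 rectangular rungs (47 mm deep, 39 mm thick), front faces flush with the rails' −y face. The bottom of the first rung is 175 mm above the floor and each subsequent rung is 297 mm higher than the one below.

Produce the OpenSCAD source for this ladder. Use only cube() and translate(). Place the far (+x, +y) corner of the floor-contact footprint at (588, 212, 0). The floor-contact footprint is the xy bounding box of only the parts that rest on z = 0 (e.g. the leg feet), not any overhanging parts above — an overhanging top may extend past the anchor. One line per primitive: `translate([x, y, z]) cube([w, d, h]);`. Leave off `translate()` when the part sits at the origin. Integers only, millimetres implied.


// rung span = 479 - 2*32 = 415
// rung[k] z = 175 + k*297
translate([109, 165, 0]) cube([32, 47, 1240]);
translate([556, 165, 0]) cube([32, 47, 1240]);
translate([141, 165, 175]) cube([415, 47, 39]);
translate([141, 165, 472]) cube([415, 47, 39]);
translate([141, 165, 769]) cube([415, 47, 39]);
translate([141, 165, 1066]) cube([415, 47, 39]);


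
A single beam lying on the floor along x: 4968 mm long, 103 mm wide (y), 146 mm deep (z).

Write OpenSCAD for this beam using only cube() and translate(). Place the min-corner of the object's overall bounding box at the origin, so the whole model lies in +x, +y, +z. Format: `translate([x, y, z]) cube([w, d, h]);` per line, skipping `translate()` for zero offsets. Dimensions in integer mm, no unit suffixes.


cube([4968, 103, 146]);


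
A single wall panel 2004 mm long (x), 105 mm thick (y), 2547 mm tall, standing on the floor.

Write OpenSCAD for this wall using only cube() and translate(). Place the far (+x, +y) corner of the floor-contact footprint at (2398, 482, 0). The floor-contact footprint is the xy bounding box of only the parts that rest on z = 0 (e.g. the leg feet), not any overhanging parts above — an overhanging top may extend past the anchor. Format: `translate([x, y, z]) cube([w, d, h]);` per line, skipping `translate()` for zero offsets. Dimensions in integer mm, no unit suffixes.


translate([394, 377, 0]) cube([2004, 105, 2547]);


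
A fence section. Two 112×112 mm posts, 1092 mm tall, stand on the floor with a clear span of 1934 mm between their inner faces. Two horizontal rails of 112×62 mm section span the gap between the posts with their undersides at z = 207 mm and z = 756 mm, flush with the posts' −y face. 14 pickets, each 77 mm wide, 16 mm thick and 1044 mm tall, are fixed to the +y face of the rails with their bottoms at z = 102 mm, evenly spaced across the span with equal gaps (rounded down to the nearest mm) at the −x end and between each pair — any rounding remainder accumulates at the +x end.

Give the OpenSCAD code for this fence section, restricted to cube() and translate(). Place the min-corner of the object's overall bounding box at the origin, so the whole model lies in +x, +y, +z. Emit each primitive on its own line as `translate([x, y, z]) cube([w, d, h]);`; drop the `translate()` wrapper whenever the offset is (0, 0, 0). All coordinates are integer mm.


cube([112, 112, 1092]);
translate([2046, 0, 0]) cube([112, 112, 1092]);
translate([112, 0, 207]) cube([1934, 112, 62]);
translate([112, 0, 756]) cube([1934, 112, 62]);
translate([169, 112, 102]) cube([77, 16, 1044]);
translate([303, 112, 102]) cube([77, 16, 1044]);
translate([437, 112, 102]) cube([77, 16, 1044]);
translate([571, 112, 102]) cube([77, 16, 1044]);
translate([705, 112, 102]) cube([77, 16, 1044]);
translate([839, 112, 102]) cube([77, 16, 1044]);
translate([973, 112, 102]) cube([77, 16, 1044]);
translate([1107, 112, 102]) cube([77, 16, 1044]);
translate([1241, 112, 102]) cube([77, 16, 1044]);
translate([1375, 112, 102]) cube([77, 16, 1044]);
translate([1509, 112, 102]) cube([77, 16, 1044]);
translate([1643, 112, 102]) cube([77, 16, 1044]);
translate([1777, 112, 102]) cube([77, 16, 1044]);
translate([1911, 112, 102]) cube([77, 16, 1044]);
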